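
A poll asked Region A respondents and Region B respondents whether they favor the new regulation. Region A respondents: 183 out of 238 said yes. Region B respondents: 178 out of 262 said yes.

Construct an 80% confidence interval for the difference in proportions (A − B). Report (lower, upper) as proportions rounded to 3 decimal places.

First, p̂₁ = 183/238 = 0.7689; p̂₂ = 178/262 = 0.6794.
The two standard errors are √(0.7689×0.2311/238) = 0.02732 and √(0.6794×0.3206/262) = 0.02883.
Because the samples are independent, SE_diff = √(0.02732² + 0.02883²) = 0.03972.
Using z* = 1.282 for 80%, ME = 1.282 × 0.03972 = 0.05092.
p̂₁ − p̂₂ = 0.0895; interval 0.0895 ± 0.05092 gives (0.039, 0.140).

(0.039, 0.140)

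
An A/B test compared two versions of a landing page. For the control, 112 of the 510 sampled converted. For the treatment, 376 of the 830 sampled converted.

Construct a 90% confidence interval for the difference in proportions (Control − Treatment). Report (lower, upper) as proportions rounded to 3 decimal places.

Sample proportions: 112/510 = 0.2196, 376/830 = 0.4530.
Each SE is √(p̂(1−p̂)/n): √(0.2196·0.7804/510) = 0.01833 and √(0.4530·0.5470/830) = 0.01728.
SE(p̂₁ − p̂₂) = √(SE₁² + SE₂²) = √(0.0003359889 + 0.0002985984) = 0.02519, since the two samples are independent.
At 90% confidence z* = 1.645; margin = 1.645 × 0.02519 = 0.04144.
The difference is 0.2196 − 0.4530 = -0.2334, so the interval is -0.2334 ± 0.04144 = (-0.275, -0.192).

(-0.275, -0.192)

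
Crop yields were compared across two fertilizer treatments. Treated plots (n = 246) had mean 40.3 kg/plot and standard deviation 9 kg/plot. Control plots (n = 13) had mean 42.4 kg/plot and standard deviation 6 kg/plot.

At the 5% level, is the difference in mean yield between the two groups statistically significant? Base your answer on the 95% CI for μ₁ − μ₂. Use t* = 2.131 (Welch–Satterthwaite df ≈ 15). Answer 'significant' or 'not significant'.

Standard errors of each mean: 9/√246 = 0.5738 and 6/√13 = 1.6641.
SE(x̄₁ − x̄₂) = √(0.5738² + 1.6641²) = 1.7602 for independent samples with unequal variances.
With t* = 2.131, the margin is 2.131 × 1.7602 = 3.7510.
x̄₁ − x̄₂ = 40.3 − 42.4 = -2.1000; the interval is -2.1000 ± 3.7510 = (-5.8510, 1.6510).
The interval (-5.8510, 1.6510) contains 0, so the difference is not significant.

not significant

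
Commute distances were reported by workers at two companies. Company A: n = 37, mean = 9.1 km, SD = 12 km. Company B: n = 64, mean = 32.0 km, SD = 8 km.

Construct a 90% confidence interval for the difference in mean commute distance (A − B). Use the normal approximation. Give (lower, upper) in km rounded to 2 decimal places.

(-26.54, -19.26)

Standard errors of each mean: 12/√37 = 1.9728 and 8/√64 = 1.0000.
SE(x̄₁ − x̄₂) = √(1.9728² + 1.0000²) = 2.2118 for independent samples with unequal variances.
With z* = 1.645, the margin is 1.645 × 2.2118 = 3.6384.
x̄₁ − x̄₂ = 9.1 − 32.0 = -22.9000; the interval is -22.9000 ± 3.6384 = (-26.54, -19.26).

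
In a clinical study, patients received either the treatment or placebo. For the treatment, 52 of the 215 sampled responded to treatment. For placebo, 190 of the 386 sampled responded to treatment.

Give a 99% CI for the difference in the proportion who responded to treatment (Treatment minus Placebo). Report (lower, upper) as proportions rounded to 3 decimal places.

Sample proportions: 52/215 = 0.2419, 190/386 = 0.4922.
Each SE is √(p̂(1−p̂)/n): √(0.2419·0.7581/215) = 0.02921 and √(0.4922·0.5078/386) = 0.02545.
SE(p̂₁ − p̂₂) = √(SE₁² + SE₂²) = √(0.0008532241 + 0.0006477025) = 0.03874, since the two samples are independent.
At 99% confidence z* = 2.576; margin = 2.576 × 0.03874 = 0.09979.
The difference is 0.2419 − 0.4922 = -0.2503, so the interval is -0.2503 ± 0.09979 = (-0.350, -0.151).

(-0.350, -0.151)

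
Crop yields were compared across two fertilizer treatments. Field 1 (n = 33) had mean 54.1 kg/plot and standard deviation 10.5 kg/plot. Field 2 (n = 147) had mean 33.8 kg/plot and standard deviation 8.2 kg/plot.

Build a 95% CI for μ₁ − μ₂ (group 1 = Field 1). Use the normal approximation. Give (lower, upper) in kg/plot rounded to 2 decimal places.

(16.48, 24.12)

Per-group SEs: s₁/√n₁ = 10.5/√33 = 1.8278, s₂/√n₂ = 8.2/√147 = 0.6763.
Unpooled SE of the difference: √(3.34085284 + 0.45738169) = 1.9489.
Margin of error = z* · SE = 1.960 × 1.9489 = 3.8198.
x̄₁ − x̄₂ = 54.1 − 33.8 = 20.3000.
CI: 20.3000 ± 3.8198 = (16.48, 24.12).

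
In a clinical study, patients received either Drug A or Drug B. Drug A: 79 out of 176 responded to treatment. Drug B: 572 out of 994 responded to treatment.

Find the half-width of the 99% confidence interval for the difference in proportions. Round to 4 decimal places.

p̂₁ = 79/176 = 0.4489 and p̂₂ = 572/994 = 0.5755.
SE₁ = √(p̂₁(1−p̂₁)/n₁) = √(0.4489·0.5511/176) = 0.03749; SE₂ = √(0.5755·0.4245/994) = 0.01568.
Independent samples: SE of the difference = √(SE₁² + SE₂²) = √(0.0014055001 + 0.0002458624) = 0.04064.
z* for 99% confidence is 2.576, so the margin of error is 2.576 × 0.04064 = 0.10469.

0.1047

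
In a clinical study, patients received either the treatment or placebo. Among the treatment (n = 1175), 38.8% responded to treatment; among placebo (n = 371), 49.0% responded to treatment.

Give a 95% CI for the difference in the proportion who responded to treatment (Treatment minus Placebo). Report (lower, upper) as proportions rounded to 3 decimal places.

Each SE is √(p̂(1−p̂)/n): √(0.3880·0.6120/1175) = 0.01422 and √(0.4900·0.5100/371) = 0.02595.
SE(p̂₁ − p̂₂) = √(SE₁² + SE₂²) = √(0.0002022084 + 0.0006734025) = 0.02959, since the two samples are independent.
At 95% confidence z* = 1.960; margin = 1.960 × 0.02959 = 0.05800.
The difference is 0.3880 − 0.4900 = -0.1020, so the interval is -0.1020 ± 0.05800 = (-0.160, -0.044).

(-0.160, -0.044)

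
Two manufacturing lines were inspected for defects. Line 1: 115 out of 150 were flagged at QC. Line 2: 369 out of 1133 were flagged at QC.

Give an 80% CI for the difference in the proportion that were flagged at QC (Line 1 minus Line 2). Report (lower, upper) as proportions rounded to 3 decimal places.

(0.393, 0.489)

First, p̂₁ = 115/150 = 0.7667; p̂₂ = 369/1133 = 0.3257.
The two standard errors are √(0.7667×0.2333/150) = 0.03453 and √(0.3257×0.6743/1133) = 0.01392.
Because the samples are independent, SE_diff = √(0.03453² + 0.01392²) = 0.03723.
Using z* = 1.282 for 80%, ME = 1.282 × 0.03723 = 0.04773.
p̂₁ − p̂₂ = 0.4410; interval 0.4410 ± 0.04773 gives (0.393, 0.489).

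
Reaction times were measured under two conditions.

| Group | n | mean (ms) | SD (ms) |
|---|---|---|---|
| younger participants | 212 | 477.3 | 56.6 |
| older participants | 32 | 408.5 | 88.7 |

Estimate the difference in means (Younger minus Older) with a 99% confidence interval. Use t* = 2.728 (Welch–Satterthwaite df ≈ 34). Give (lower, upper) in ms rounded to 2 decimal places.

SE₁ = s₁/√n₁ = 56.6/√212 = 3.8873; SE₂ = 88.7/√32 = 15.6801.
Independent samples, unequal variances: SE_diff = √(SE₁² + SE₂²) = √(15.11110129 + 245.86553601) = 16.1548.
t* = 2.728, so margin of error = 2.728 × 16.1548 = 44.0703.
Difference in means = 477.3 − 408.5 = 68.8000.
68.8000 ± 44.0703 → (24.73, 112.87).

(24.73, 112.87)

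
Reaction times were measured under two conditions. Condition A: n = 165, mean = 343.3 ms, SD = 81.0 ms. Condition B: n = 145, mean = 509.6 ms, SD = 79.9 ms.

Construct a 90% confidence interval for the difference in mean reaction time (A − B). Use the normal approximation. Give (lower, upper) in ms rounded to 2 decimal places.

SE₁ = s₁/√n₁ = 81.0/√165 = 6.3058; SE₂ = 79.9/√145 = 6.6353.
Independent samples, unequal variances: SE_diff = √(SE₁² + SE₂²) = √(39.76311364 + 44.02720609) = 9.1537.
z* = 1.645, so margin of error = 1.645 × 9.1537 = 15.0578.
Difference in means = 343.3 − 509.6 = -166.3000.
-166.3000 ± 15.0578 → (-181.36, -151.24).

(-181.36, -151.24)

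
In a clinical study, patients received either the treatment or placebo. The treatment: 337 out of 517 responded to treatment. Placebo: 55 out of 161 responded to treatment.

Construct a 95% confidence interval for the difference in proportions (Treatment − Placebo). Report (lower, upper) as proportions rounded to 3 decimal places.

(0.226, 0.394)

First, p̂₁ = 337/517 = 0.6518; p̂₂ = 55/161 = 0.3416.
The two standard errors are √(0.6518×0.3482/517) = 0.02095 and √(0.3416×0.6584/161) = 0.03738.
Because the samples are independent, SE_diff = √(0.02095² + 0.03738²) = 0.04285.
Using z* = 1.960 for 95%, ME = 1.960 × 0.04285 = 0.08399.
p̂₁ − p̂₂ = 0.3102; interval 0.3102 ± 0.08399 gives (0.226, 0.394).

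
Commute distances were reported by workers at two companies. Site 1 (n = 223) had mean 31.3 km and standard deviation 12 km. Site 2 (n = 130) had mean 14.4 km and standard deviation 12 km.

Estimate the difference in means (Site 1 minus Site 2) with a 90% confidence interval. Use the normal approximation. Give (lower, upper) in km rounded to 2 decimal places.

(14.72, 19.08)

Standard errors of each mean: 12/√223 = 0.8036 and 12/√130 = 1.0525.
SE(x̄₁ − x̄₂) = √(0.8036² + 1.0525²) = 1.3242 for independent samples with unequal variances.
With z* = 1.645, the margin is 1.645 × 1.3242 = 2.1783.
x̄₁ − x̄₂ = 31.3 − 14.4 = 16.9000; the interval is 16.9000 ± 2.1783 = (14.72, 19.08).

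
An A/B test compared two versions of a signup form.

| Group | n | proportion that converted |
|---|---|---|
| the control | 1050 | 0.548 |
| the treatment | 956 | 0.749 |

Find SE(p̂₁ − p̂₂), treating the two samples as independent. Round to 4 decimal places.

SE₁ = √(p̂₁(1−p̂₁)/n₁) = √(0.5480·0.4520/1050) = 0.01536; SE₂ = √(0.7490·0.2510/956) = 0.01402.
Independent samples: SE of the difference = √(SE₁² + SE₂²) = √(0.0002359296 + 0.0001965604) = 0.02080.

0.0208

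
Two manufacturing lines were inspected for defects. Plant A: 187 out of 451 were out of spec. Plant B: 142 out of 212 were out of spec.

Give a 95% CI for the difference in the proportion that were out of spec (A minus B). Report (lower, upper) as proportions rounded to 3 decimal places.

(-0.333, -0.177)

p̂₁ = 187/451 = 0.4146 and p̂₂ = 142/212 = 0.6698.
SE₁ = √(p̂₁(1−p̂₁)/n₁) = √(0.4146·0.5854/451) = 0.02320; SE₂ = √(0.6698·0.3302/212) = 0.03230.
Independent samples: SE of the difference = √(SE₁² + SE₂²) = √(0.00053824 + 0.00104329) = 0.03977.
z* for 95% confidence is 1.960, so the margin of error is 1.960 × 0.03977 = 0.07795.
Point estimate p̂₁ − p̂₂ = 0.4146 − 0.6698 = -0.2552.
-0.2552 ± 0.07795 → (-0.333, -0.177).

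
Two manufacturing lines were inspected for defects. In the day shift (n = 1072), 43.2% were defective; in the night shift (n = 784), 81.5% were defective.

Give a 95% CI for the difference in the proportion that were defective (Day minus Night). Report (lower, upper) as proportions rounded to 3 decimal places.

Each SE is √(p̂(1−p̂)/n): √(0.4320·0.5680/1072) = 0.01513 and √(0.8150·0.1850/784) = 0.01387.
SE(p̂₁ − p̂₂) = √(SE₁² + SE₂²) = √(0.0002289169 + 0.0001923769) = 0.02053, since the two samples are independent.
At 95% confidence z* = 1.960; margin = 1.960 × 0.02053 = 0.04024.
The difference is 0.4320 − 0.8150 = -0.3830, so the interval is -0.3830 ± 0.04024 = (-0.423, -0.343).

(-0.423, -0.343)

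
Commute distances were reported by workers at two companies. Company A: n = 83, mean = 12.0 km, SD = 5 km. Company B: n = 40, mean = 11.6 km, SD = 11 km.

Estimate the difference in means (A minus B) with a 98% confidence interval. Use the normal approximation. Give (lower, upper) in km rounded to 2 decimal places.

(-3.84, 4.64)

Standard errors of each mean: 5/√83 = 0.5488 and 11/√40 = 1.7393.
SE(x̄₁ − x̄₂) = √(0.5488² + 1.7393²) = 1.8238 for independent samples with unequal variances.
With z* = 2.326, the margin is 2.326 × 1.8238 = 4.2422.
x̄₁ − x̄₂ = 12.0 − 11.6 = 0.4000; the interval is 0.4000 ± 4.2422 = (-3.84, 4.64).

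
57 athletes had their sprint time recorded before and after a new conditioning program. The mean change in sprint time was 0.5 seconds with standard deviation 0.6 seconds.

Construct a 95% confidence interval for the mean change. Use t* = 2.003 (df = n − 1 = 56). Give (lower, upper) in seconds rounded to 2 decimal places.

(0.34, 0.66)

This is a matched-pairs design, so SE = s_d/√n = 0.6/√57 = 0.0795.
Margin = 2.003 × 0.0795 = 0.1592; the interval is 0.5 ± 0.1592 = (0.34, 0.66).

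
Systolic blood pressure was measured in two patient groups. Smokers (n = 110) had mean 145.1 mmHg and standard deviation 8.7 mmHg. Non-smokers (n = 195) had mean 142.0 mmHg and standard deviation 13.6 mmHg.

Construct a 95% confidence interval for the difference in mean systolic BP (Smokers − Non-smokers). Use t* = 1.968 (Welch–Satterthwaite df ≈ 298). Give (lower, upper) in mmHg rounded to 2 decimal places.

Standard errors of each mean: 8.7/√110 = 0.8295 and 13.6/√195 = 0.9739.
SE(x̄₁ − x̄₂) = √(0.8295² + 0.9739²) = 1.2793 for independent samples with unequal variances.
With t* = 1.968, the margin is 1.968 × 1.2793 = 2.5177.
x̄₁ − x̄₂ = 145.1 − 142.0 = 3.1000; the interval is 3.1000 ± 2.5177 = (0.58, 5.62).

(0.58, 5.62)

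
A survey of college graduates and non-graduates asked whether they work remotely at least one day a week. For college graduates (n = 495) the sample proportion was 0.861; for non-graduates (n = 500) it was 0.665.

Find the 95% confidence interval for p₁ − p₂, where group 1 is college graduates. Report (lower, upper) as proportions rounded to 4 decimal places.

(0.1446, 0.2474)

SE₁ = √(p̂₁(1−p̂₁)/n₁) = √(0.8610·0.1390/495) = 0.01555; SE₂ = √(0.6650·0.3350/500) = 0.02111.
Independent samples: SE of the difference = √(SE₁² + SE₂²) = √(0.0002418025 + 0.0004456321) = 0.02622.
z* for 95% confidence is 1.960, so the margin of error is 1.960 × 0.02622 = 0.05139.
Point estimate p̂₁ − p̂₂ = 0.8610 − 0.6650 = 0.1960.
0.1960 ± 0.05139 → (0.1446, 0.2474).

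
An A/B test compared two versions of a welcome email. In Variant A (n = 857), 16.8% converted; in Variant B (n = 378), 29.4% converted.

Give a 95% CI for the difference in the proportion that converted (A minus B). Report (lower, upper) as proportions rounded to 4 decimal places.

(-0.1783, -0.0737)

SE₁ = √(p̂₁(1−p̂₁)/n₁) = √(0.1680·0.8320/857) = 0.01277; SE₂ = √(0.2940·0.7060/378) = 0.02343.
Independent samples: SE of the difference = √(SE₁² + SE₂²) = √(0.0001630729 + 0.0005489649) = 0.02668.
z* for 95% confidence is 1.960, so the margin of error is 1.960 × 0.02668 = 0.05229.
Point estimate p̂₁ − p̂₂ = 0.1680 − 0.2940 = -0.1260.
-0.1260 ± 0.05229 → (-0.1783, -0.0737).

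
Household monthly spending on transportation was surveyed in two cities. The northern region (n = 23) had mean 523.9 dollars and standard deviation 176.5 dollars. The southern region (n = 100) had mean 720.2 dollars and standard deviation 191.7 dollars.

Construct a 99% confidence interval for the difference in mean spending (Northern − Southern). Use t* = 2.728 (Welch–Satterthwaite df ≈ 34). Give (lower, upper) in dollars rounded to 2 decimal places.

(-309.50, -83.10)

Per-group SEs: s₁/√n₁ = 176.5/√23 = 36.8028, s₂/√n₂ = 191.7/√100 = 19.1700.
Unpooled SE of the difference: √(1354.44608784 + 367.4889) = 41.4962.
Margin of error = t* · SE = 2.728 × 41.4962 = 113.2016.
x̄₁ − x̄₂ = 523.9 − 720.2 = -196.3000.
CI: -196.3000 ± 113.2016 = (-309.50, -83.10).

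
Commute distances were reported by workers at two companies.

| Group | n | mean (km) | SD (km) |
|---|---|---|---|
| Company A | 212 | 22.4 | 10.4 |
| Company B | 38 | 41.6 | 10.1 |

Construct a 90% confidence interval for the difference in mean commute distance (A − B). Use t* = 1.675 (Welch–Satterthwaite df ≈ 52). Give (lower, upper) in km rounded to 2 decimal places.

(-22.19, -16.21)

Standard errors of each mean: 10.4/√212 = 0.7143 and 10.1/√38 = 1.6384.
SE(x̄₁ − x̄₂) = √(0.7143² + 1.6384²) = 1.7873 for independent samples with unequal variances.
With t* = 1.675, the margin is 1.675 × 1.7873 = 2.9937.
x̄₁ − x̄₂ = 22.4 − 41.6 = -19.2000; the interval is -19.2000 ± 2.9937 = (-22.19, -16.21).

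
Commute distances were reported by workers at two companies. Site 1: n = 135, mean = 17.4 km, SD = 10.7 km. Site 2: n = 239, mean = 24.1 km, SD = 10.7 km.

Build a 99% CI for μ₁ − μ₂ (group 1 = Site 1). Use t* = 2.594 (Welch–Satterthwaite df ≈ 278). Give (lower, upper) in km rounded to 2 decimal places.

(-9.69, -3.71)

SE₁ = s₁/√n₁ = 10.7/√135 = 0.9209; SE₂ = 10.7/√239 = 0.6921.
Independent samples, unequal variances: SE_diff = √(SE₁² + SE₂²) = √(0.84805681 + 0.47900241) = 1.1520.
t* = 2.594, so margin of error = 2.594 × 1.1520 = 2.9883.
Difference in means = 17.4 − 24.1 = -6.7000.
-6.7000 ± 2.9883 → (-9.69, -3.71).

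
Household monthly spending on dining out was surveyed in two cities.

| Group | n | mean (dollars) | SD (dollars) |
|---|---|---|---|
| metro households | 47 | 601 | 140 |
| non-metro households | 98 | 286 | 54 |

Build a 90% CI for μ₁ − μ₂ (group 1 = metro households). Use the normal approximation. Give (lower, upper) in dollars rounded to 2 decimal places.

SE₁ = s₁/√n₁ = 140/√47 = 20.4211; SE₂ = 54/√98 = 5.4548.
Independent samples, unequal variances: SE_diff = √(SE₁² + SE₂²) = √(417.02132521 + 29.75484304) = 21.1371.
z* = 1.645, so margin of error = 1.645 × 21.1371 = 34.7705.
Difference in means = 601 − 286 = 315.0000.
315.0000 ± 34.7705 → (280.23, 349.77).

(280.23, 349.77)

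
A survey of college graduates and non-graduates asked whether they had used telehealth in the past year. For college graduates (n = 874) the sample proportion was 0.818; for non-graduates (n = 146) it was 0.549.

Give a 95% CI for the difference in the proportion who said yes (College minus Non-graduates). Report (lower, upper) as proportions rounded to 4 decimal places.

The two standard errors are √(0.8180×0.1820/874) = 0.01305 and √(0.5490×0.4510/146) = 0.04118.
Because the samples are independent, SE_diff = √(0.01305² + 0.04118²) = 0.04320.
Using z* = 1.960 for 95%, ME = 1.960 × 0.04320 = 0.08467.
p̂₁ − p̂₂ = 0.2690; interval 0.2690 ± 0.08467 gives (0.1843, 0.3537).

(0.1843, 0.3537)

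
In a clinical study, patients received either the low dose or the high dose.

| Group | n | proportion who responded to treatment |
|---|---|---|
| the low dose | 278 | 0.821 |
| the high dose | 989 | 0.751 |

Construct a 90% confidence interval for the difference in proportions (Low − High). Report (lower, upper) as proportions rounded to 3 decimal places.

(0.026, 0.114)

SE₁ = √(p̂₁(1−p̂₁)/n₁) = √(0.8210·0.1790/278) = 0.02299; SE₂ = √(0.7510·0.2490/989) = 0.01375.
Independent samples: SE of the difference = √(SE₁² + SE₂²) = √(0.0005285401 + 0.0001890625) = 0.02679.
z* for 90% confidence is 1.645, so the margin of error is 1.645 × 0.02679 = 0.04407.
Point estimate p̂₁ − p̂₂ = 0.8210 − 0.7510 = 0.0700.
0.0700 ± 0.04407 → (0.026, 0.114).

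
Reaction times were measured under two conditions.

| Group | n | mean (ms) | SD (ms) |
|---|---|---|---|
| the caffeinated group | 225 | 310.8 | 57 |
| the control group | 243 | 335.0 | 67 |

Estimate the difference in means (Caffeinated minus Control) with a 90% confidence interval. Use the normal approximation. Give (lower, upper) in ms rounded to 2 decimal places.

Per-group SEs: s₁/√n₁ = 57/√225 = 3.8000, s₂/√n₂ = 67/√243 = 4.2981.
Unpooled SE of the difference: √(14.44 + 18.47366361) = 5.7370.
Margin of error = z* · SE = 1.645 × 5.7370 = 9.4374.
x̄₁ − x̄₂ = 310.8 − 335.0 = -24.2000.
CI: -24.2000 ± 9.4374 = (-33.64, -14.76).

(-33.64, -14.76)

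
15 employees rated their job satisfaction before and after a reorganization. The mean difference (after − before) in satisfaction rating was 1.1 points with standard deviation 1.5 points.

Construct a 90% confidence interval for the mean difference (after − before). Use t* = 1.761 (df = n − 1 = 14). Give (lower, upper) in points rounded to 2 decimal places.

Paired design: SE = s_d/√n = 1.5/√15 = 0.3873.
t* = 1.761; margin of error = 1.761 × 0.3873 = 0.6820.
1.1 ± 0.6820 → (0.42, 1.78).

(0.42, 1.78)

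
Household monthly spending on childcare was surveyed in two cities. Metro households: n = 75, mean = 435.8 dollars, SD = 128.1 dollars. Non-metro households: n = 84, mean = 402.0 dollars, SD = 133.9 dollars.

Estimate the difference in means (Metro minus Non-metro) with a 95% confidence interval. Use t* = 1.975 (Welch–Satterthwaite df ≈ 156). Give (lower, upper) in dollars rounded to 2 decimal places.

SE₁ = s₁/√n₁ = 128.1/√75 = 14.7917; SE₂ = 133.9/√84 = 14.6097.
Independent samples, unequal variances: SE_diff = √(SE₁² + SE₂²) = √(218.79438889 + 213.44333409) = 20.7903.
t* = 1.975, so margin of error = 1.975 × 20.7903 = 41.0608.
Difference in means = 435.8 − 402.0 = 33.8000.
33.8000 ± 41.0608 → (-7.26, 74.86).

(-7.26, 74.86)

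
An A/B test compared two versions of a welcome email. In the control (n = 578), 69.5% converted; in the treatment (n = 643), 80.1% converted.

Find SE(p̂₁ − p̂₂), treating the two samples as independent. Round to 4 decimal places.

The two standard errors are √(0.6950×0.3050/578) = 0.01915 and √(0.8010×0.1990/643) = 0.01574.
Because the samples are independent, SE_diff = √(0.01915² + 0.01574²) = 0.02479.

0.0248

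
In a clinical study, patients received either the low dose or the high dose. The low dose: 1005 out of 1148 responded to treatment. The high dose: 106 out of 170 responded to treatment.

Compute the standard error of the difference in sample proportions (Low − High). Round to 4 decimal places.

0.0384

First, p̂₁ = 1005/1148 = 0.8754; p̂₂ = 106/170 = 0.6235.
The two standard errors are √(0.8754×0.1246/1148) = 0.00975 and √(0.6235×0.3765/170) = 0.03716.
Because the samples are independent, SE_diff = √(0.00975² + 0.03716²) = 0.03842.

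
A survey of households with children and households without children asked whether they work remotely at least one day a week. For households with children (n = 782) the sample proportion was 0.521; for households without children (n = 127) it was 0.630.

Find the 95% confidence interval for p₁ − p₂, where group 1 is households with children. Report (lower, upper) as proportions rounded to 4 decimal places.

Each SE is √(p̂(1−p̂)/n): √(0.5210·0.4790/782) = 0.01786 and √(0.6300·0.3700/127) = 0.04284.
SE(p̂₁ − p̂₂) = √(SE₁² + SE₂²) = √(0.0003189796 + 0.0018352656) = 0.04641, since the two samples are independent.
At 95% confidence z* = 1.960; margin = 1.960 × 0.04641 = 0.09096.
The difference is 0.5210 − 0.6300 = -0.1090, so the interval is -0.1090 ± 0.09096 = (-0.2000, -0.0180).

(-0.2000, -0.0180)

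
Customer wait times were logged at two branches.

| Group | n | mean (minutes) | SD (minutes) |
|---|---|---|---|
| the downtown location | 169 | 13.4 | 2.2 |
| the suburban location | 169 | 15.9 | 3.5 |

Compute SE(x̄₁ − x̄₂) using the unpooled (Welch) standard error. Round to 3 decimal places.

Per-group SEs: s₁/√n₁ = 2.2/√169 = 0.1692, s₂/√n₂ = 3.5/√169 = 0.2692.
Unpooled SE of the difference: √(0.02862864 + 0.07246864) = 0.3180.

0.318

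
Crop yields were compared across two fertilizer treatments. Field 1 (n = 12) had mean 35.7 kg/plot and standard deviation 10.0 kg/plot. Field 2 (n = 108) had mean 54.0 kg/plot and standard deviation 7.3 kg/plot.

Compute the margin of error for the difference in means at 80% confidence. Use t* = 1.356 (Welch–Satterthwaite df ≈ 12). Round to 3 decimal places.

4.029

SE₁ = s₁/√n₁ = 10.0/√12 = 2.8868; SE₂ = 7.3/√108 = 0.7024.
Independent samples, unequal variances: SE_diff = √(SE₁² + SE₂²) = √(8.33361424 + 0.49336576) = 2.9710.
t* = 1.356, so margin of error = 1.356 × 2.9710 = 4.0287.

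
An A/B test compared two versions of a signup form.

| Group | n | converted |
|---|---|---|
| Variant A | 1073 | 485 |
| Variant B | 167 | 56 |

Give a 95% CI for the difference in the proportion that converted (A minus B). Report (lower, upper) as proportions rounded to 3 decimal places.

(0.039, 0.194)

Sample proportions: 485/1073 = 0.4520, 56/167 = 0.3353.
Each SE is √(p̂(1−p̂)/n): √(0.4520·0.5480/1073) = 0.01519 and √(0.3353·0.6647/167) = 0.03653.
SE(p̂₁ − p̂₂) = √(SE₁² + SE₂²) = √(0.0002307361 + 0.0013344409) = 0.03956, since the two samples are independent.
At 95% confidence z* = 1.960; margin = 1.960 × 0.03956 = 0.07754.
The difference is 0.4520 − 0.3353 = 0.1167, so the interval is 0.1167 ± 0.07754 = (0.039, 0.194).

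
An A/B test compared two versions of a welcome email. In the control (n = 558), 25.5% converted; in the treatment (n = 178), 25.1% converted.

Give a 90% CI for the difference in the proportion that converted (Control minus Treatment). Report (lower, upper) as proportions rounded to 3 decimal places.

(-0.057, 0.065)

SE₁ = √(p̂₁(1−p̂₁)/n₁) = √(0.2550·0.7450/558) = 0.01845; SE₂ = √(0.2510·0.7490/178) = 0.03250.
Independent samples: SE of the difference = √(SE₁² + SE₂²) = √(0.0003404025 + 0.00105625) = 0.03737.
z* for 90% confidence is 1.645, so the margin of error is 1.645 × 0.03737 = 0.06147.
Point estimate p̂₁ − p̂₂ = 0.2550 − 0.2510 = 0.0040.
0.0040 ± 0.06147 → (-0.057, 0.065).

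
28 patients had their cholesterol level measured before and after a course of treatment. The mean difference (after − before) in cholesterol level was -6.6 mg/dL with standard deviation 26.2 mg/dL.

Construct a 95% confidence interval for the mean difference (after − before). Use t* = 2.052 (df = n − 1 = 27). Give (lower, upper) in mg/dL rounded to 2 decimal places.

This is a matched-pairs design, so SE = s_d/√n = 26.2/√28 = 4.9513.
Margin = 2.052 × 4.9513 = 10.1601; the interval is -6.6 ± 10.1601 = (-16.76, 3.56).

(-16.76, 3.56)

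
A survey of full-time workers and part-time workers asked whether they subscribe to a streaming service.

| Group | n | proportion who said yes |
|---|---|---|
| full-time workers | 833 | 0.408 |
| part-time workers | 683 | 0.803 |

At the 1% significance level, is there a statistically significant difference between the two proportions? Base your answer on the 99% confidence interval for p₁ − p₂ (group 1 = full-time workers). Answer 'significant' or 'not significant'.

Each SE is √(p̂(1−p̂)/n): √(0.4080·0.5920/833) = 0.01703 and √(0.8030·0.1970/683) = 0.01522.
SE(p̂₁ − p̂₂) = √(SE₁² + SE₂²) = √(0.0002900209 + 0.0002316484) = 0.02284, since the two samples are independent.
At 99% confidence z* = 2.576; margin = 2.576 × 0.02284 = 0.05884.
The difference is 0.4080 − 0.8030 = -0.3950, so the interval is -0.3950 ± 0.05884 = (-0.45384, -0.33616).
The interval (-0.45384, -0.33616) does not contain 0, so the difference is significant.

significant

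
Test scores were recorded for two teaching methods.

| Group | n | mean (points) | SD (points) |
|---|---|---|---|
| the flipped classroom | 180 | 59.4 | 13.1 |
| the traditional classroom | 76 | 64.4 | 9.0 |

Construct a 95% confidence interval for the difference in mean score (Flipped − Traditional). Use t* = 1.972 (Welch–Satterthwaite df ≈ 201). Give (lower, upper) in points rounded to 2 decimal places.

(-7.80, -2.20)

SE₁ = s₁/√n₁ = 13.1/√180 = 0.9764; SE₂ = 9.0/√76 = 1.0324.
Independent samples, unequal variances: SE_diff = √(SE₁² + SE₂²) = √(0.95335696 + 1.06584976) = 1.4210.
t* = 1.972, so margin of error = 1.972 × 1.4210 = 2.8022.
Difference in means = 59.4 − 64.4 = -5.0000.
-5.0000 ± 2.8022 → (-7.80, -2.20).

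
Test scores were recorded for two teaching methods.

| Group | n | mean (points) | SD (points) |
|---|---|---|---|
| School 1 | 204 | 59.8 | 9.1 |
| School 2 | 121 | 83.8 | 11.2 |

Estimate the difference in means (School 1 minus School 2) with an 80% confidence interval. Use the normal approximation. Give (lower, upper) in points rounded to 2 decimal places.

Per-group SEs: s₁/√n₁ = 9.1/√204 = 0.6371, s₂/√n₂ = 11.2/√121 = 1.0182.
Unpooled SE of the difference: √(0.40589641 + 1.03673124) = 1.2011.
Margin of error = z* · SE = 1.282 × 1.2011 = 1.5398.
x̄₁ − x̄₂ = 59.8 − 83.8 = -24.0000.
CI: -24.0000 ± 1.5398 = (-25.54, -22.46).

(-25.54, -22.46)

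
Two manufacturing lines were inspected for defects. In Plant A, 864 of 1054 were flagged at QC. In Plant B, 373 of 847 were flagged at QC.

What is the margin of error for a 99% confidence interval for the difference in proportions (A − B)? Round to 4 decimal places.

0.0535

First, p̂₁ = 864/1054 = 0.8197; p̂₂ = 373/847 = 0.4404.
The two standard errors are √(0.8197×0.1803/1054) = 0.01184 and √(0.4404×0.5596/847) = 0.01706.
Because the samples are independent, SE_diff = √(0.01184² + 0.01706²) = 0.02077.
Using z* = 2.576 for 99%, ME = 2.576 × 0.02077 = 0.05350.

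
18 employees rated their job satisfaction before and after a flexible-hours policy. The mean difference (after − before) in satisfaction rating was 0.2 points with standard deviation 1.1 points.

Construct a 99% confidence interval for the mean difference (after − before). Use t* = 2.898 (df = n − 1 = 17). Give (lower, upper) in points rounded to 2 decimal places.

(-0.55, 0.95)

Paired design: SE = s_d/√n = 1.1/√18 = 0.2593.
t* = 2.898; margin of error = 2.898 × 0.2593 = 0.7515.
0.2 ± 0.7515 → (-0.55, 0.95).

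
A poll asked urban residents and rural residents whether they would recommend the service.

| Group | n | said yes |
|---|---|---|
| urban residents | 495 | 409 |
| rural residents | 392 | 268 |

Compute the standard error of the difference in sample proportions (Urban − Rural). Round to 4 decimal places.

p̂₁ = 409/495 = 0.8263 and p̂₂ = 268/392 = 0.6837.
SE₁ = √(p̂₁(1−p̂₁)/n₁) = √(0.8263·0.1737/495) = 0.01703; SE₂ = √(0.6837·0.3163/392) = 0.02349.
Independent samples: SE of the difference = √(SE₁² + SE₂²) = √(0.0002900209 + 0.0005517801) = 0.02901.

0.0290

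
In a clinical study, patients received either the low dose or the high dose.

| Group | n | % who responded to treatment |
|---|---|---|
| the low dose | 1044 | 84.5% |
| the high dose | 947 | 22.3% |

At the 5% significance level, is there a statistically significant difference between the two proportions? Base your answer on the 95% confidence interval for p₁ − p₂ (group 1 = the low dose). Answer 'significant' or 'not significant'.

SE₁ = √(p̂₁(1−p̂₁)/n₁) = √(0.8450·0.1550/1044) = 0.01120; SE₂ = √(0.2230·0.7770/947) = 0.01353.
Independent samples: SE of the difference = √(SE₁² + SE₂²) = √(0.00012544 + 0.0001830609) = 0.01756.
z* for 95% confidence is 1.960, so the margin of error is 1.960 × 0.01756 = 0.03442.
Point estimate p̂₁ − p̂₂ = 0.8450 − 0.2230 = 0.6220.
0.6220 ± 0.03442 → (0.58758, 0.65642).
The interval (0.58758, 0.65642) does not contain 0, so the difference is significant.

significant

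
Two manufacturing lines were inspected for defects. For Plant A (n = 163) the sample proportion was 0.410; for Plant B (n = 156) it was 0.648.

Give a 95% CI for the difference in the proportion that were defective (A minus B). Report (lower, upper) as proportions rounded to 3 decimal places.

SE₁ = √(p̂₁(1−p̂₁)/n₁) = √(0.4100·0.5900/163) = 0.03852; SE₂ = √(0.6480·0.3520/156) = 0.03824.
Independent samples: SE of the difference = √(SE₁² + SE₂²) = √(0.0014837904 + 0.0014622976) = 0.05428.
z* for 95% confidence is 1.960, so the margin of error is 1.960 × 0.05428 = 0.10639.
Point estimate p̂₁ − p̂₂ = 0.4100 − 0.6480 = -0.2380.
-0.2380 ± 0.10639 → (-0.344, -0.132).

(-0.344, -0.132)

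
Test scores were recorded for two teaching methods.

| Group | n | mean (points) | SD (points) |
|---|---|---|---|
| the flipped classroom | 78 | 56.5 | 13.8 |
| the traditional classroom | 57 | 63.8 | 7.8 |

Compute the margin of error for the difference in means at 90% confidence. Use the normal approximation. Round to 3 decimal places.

Per-group SEs: s₁/√n₁ = 13.8/√78 = 1.5625, s₂/√n₂ = 7.8/√57 = 1.0331.
Unpooled SE of the difference: √(2.44140625 + 1.06729561) = 1.8732.
Margin of error = z* · SE = 1.645 × 1.8732 = 3.0814.

3.081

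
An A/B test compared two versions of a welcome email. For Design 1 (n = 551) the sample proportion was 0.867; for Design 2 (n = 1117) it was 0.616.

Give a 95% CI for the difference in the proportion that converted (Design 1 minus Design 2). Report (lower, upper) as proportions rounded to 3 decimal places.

(0.211, 0.291)

SE₁ = √(p̂₁(1−p̂₁)/n₁) = √(0.8670·0.1330/551) = 0.01447; SE₂ = √(0.6160·0.3840/1117) = 0.01455.
Independent samples: SE of the difference = √(SE₁² + SE₂²) = √(0.0002093809 + 0.0002117025) = 0.02052.
z* for 95% confidence is 1.960, so the margin of error is 1.960 × 0.02052 = 0.04022.
Point estimate p̂₁ − p̂₂ = 0.8670 − 0.6160 = 0.2510.
0.2510 ± 0.04022 → (0.211, 0.291).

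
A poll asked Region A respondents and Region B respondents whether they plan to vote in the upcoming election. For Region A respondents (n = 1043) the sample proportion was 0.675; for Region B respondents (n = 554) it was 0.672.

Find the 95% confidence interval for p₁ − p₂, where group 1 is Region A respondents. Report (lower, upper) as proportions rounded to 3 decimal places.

Each SE is √(p̂(1−p̂)/n): √(0.6750·0.3250/1043) = 0.01450 and √(0.6720·0.3280/554) = 0.01995.
SE(p̂₁ − p̂₂) = √(SE₁² + SE₂²) = √(0.00021025 + 0.0003980025) = 0.02466, since the two samples are independent.
At 95% confidence z* = 1.960; margin = 1.960 × 0.02466 = 0.04833.
The difference is 0.6750 − 0.6720 = 0.0030, so the interval is 0.0030 ± 0.04833 = (-0.045, 0.051).

(-0.045, 0.051)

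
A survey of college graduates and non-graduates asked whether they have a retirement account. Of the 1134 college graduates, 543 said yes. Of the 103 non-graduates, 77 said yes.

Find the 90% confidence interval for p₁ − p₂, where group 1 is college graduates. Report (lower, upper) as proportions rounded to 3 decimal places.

First, p̂₁ = 543/1134 = 0.4788; p̂₂ = 77/103 = 0.7476.
The two standard errors are √(0.4788×0.5212/1134) = 0.01483 and √(0.7476×0.2524/103) = 0.04280.
Because the samples are independent, SE_diff = √(0.01483² + 0.04280²) = 0.04530.
Using z* = 1.645 for 90%, ME = 1.645 × 0.04530 = 0.07452.
p̂₁ − p̂₂ = -0.2688; interval -0.2688 ± 0.07452 gives (-0.343, -0.194).

(-0.343, -0.194)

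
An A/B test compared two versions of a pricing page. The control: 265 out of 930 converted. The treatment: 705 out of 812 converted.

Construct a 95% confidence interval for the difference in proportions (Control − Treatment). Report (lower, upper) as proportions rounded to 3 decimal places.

(-0.620, -0.546)

First, p̂₁ = 265/930 = 0.2849; p̂₂ = 705/812 = 0.8682.
The two standard errors are √(0.2849×0.7151/930) = 0.01480 and √(0.8682×0.1318/812) = 0.01187.
Because the samples are independent, SE_diff = √(0.01480² + 0.01187²) = 0.01897.
Using z* = 1.960 for 95%, ME = 1.960 × 0.01897 = 0.03718.
p̂₁ − p̂₂ = -0.5833; interval -0.5833 ± 0.03718 gives (-0.620, -0.546).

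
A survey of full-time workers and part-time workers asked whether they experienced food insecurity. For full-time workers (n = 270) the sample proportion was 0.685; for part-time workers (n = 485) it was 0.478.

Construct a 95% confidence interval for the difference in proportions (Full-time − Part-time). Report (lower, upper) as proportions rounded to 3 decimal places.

The two standard errors are √(0.6850×0.3150/270) = 0.02827 and √(0.4780×0.5220/485) = 0.02268.
Because the samples are independent, SE_diff = √(0.02827² + 0.02268²) = 0.03624.
Using z* = 1.960 for 95%, ME = 1.960 × 0.03624 = 0.07103.
p̂₁ − p̂₂ = 0.2070; interval 0.2070 ± 0.07103 gives (0.136, 0.278).

(0.136, 0.278)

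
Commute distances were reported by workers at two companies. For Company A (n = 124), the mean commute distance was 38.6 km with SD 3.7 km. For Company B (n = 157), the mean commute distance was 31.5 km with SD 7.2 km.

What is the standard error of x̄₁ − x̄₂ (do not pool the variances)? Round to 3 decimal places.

Standard errors of each mean: 3.7/√124 = 0.3323 and 7.2/√157 = 0.5746.
SE(x̄₁ − x̄₂) = √(0.3323² + 0.5746²) = 0.6638 for independent samples with unequal variances.

0.664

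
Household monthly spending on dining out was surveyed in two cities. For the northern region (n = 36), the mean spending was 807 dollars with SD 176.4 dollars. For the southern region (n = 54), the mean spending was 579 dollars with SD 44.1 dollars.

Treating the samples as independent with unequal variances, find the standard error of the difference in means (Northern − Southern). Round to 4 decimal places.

SE₁ = s₁/√n₁ = 176.4/√36 = 29.4000; SE₂ = 44.1/√54 = 6.0012.
Independent samples, unequal variances: SE_diff = √(SE₁² + SE₂²) = √(864.36 + 36.01440144) = 30.0062.

30.0062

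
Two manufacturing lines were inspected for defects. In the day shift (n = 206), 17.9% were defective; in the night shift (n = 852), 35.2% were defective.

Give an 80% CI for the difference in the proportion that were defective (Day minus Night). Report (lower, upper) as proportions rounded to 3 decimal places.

(-0.213, -0.133)

Each SE is √(p̂(1−p̂)/n): √(0.1790·0.8210/206) = 0.02671 and √(0.3520·0.6480/852) = 0.01636.
SE(p̂₁ − p̂₂) = √(SE₁² + SE₂²) = √(0.0007134241 + 0.0002676496) = 0.03132, since the two samples are independent.
At 80% confidence z* = 1.282; margin = 1.282 × 0.03132 = 0.04015.
The difference is 0.1790 − 0.3520 = -0.1730, so the interval is -0.1730 ± 0.04015 = (-0.213, -0.133).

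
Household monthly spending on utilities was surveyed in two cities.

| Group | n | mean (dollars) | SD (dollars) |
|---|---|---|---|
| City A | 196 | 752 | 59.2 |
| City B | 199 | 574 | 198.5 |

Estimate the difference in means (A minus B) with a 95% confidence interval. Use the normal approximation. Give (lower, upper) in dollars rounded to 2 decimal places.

Standard errors of each mean: 59.2/√196 = 4.2286 and 198.5/√199 = 14.0713.
SE(x̄₁ − x̄₂) = √(4.2286² + 14.0713²) = 14.6929 for independent samples with unequal variances.
With z* = 1.960, the margin is 1.960 × 14.6929 = 28.7981.
x̄₁ − x̄₂ = 752 − 574 = 178.0000; the interval is 178.0000 ± 28.7981 = (149.20, 206.80).

(149.20, 206.80)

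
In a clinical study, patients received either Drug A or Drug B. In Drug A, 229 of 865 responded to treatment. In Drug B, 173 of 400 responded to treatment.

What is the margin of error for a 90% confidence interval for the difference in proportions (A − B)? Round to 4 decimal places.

0.0476

Sample proportions: 229/865 = 0.2647, 173/400 = 0.4325.
Each SE is √(p̂(1−p̂)/n): √(0.2647·0.7353/865) = 0.01500 and √(0.4325·0.5675/400) = 0.02477.
SE(p̂₁ − p̂₂) = √(SE₁² + SE₂²) = √(0.000225 + 0.0006135529) = 0.02896, since the two samples are independent.
At 90% confidence z* = 1.645; margin = 1.645 × 0.02896 = 0.04764.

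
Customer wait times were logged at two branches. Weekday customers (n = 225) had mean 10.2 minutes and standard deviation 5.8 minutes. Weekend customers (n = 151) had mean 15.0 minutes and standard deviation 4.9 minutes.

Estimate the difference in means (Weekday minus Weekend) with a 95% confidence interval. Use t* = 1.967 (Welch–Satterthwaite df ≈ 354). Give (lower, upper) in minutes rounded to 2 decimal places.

(-5.89, -3.71)

Per-group SEs: s₁/√n₁ = 5.8/√225 = 0.3867, s₂/√n₂ = 4.9/√151 = 0.3988.
Unpooled SE of the difference: √(0.14953689 + 0.15904144) = 0.5555.
Margin of error = t* · SE = 1.967 × 0.5555 = 1.0927.
x̄₁ − x̄₂ = 10.2 − 15.0 = -4.8000.
CI: -4.8000 ± 1.0927 = (-5.89, -3.71).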